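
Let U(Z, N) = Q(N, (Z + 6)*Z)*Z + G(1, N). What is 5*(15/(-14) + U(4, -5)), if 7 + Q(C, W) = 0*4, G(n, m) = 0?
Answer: -2035/14 ≈ -145.36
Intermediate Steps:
Q(C, W) = -7 (Q(C, W) = -7 + 0*4 = -7 + 0 = -7)
U(Z, N) = -7*Z (U(Z, N) = -7*Z + 0 = -7*Z)
5*(15/(-14) + U(4, -5)) = 5*(15/(-14) - 7*4) = 5*(15*(-1/14) - 28) = 5*(-15/14 - 28) = 5*(-407/14) = -2035/14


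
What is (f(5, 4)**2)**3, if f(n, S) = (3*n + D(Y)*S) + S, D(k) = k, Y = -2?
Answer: 1771561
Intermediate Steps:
f(n, S) = -S + 3*n (f(n, S) = (3*n - 2*S) + S = (-2*S + 3*n) + S = -S + 3*n)
(f(5, 4)**2)**3 = ((-1*4 + 3*5)**2)**3 = ((-4 + 15)**2)**3 = (11**2)**3 = 121**3 = 1771561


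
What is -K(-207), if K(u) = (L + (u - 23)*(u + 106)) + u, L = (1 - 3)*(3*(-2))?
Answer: -23035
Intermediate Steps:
L = 12 (L = -2*(-6) = 12)
K(u) = 12 + u + (-23 + u)*(106 + u) (K(u) = (12 + (u - 23)*(u + 106)) + u = (12 + (-23 + u)*(106 + u)) + u = 12 + u + (-23 + u)*(106 + u))
-K(-207) = -(-2426 + (-207)² + 84*(-207)) = -(-2426 + 42849 - 17388) = -1*23035 = -23035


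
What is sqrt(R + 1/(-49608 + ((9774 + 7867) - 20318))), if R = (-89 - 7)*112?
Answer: I*sqrt(29392970663485)/52285 ≈ 103.69*I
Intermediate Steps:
R = -10752 (R = -96*112 = -10752)
sqrt(R + 1/(-49608 + ((9774 + 7867) - 20318))) = sqrt(-10752 + 1/(-49608 + ((9774 + 7867) - 20318))) = sqrt(-10752 + 1/(-49608 + (17641 - 20318))) = sqrt(-10752 + 1/(-49608 - 2677)) = sqrt(-10752 + 1/(-52285)) = sqrt(-10752 - 1/52285) = sqrt(-562168321/52285) = I*sqrt(29392970663485)/52285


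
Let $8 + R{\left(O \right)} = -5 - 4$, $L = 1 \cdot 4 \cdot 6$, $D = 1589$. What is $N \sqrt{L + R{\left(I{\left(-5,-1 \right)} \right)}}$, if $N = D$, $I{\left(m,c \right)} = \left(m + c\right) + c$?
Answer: $1589 \sqrt{7} \approx 4204.1$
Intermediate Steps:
$I{\left(m,c \right)} = m + 2 c$ ($I{\left(m,c \right)} = \left(c + m\right) + c = m + 2 c$)
$L = 24$ ($L = 4 \cdot 6 = 24$)
$R{\left(O \right)} = -17$ ($R{\left(O \right)} = -8 - 9 = -17$)
$N = 1589$
$N \sqrt{L + R{\left(I{\left(-5,-1 \right)} \right)}} = 1589 \sqrt{24 - 17} = 1589 \sqrt{7}$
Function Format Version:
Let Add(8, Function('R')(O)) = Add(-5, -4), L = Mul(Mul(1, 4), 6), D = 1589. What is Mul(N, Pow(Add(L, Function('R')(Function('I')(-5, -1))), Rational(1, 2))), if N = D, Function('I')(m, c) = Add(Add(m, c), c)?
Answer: Mul(1589, Pow(7, Rational(1, 2))) ≈ 4204.1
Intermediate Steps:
Function('I')(m, c) = Add(m, Mul(2, c)) (Function('I')(m, c) = Add(Add(c, m), c) = Add(m, Mul(2, c)))
L = 24 (L = Mul(4, 6) = 24)
Function('R')(O) = -17 (Function('R')(O) = Add(-8, Add(-5, -4)) = Add(-8, -9) = -17)
N = 1589
Mul(N, Pow(Add(L, Function('R')(Function('I')(-5, -1))), Rational(1, 2))) = Mul(1589, Pow(Add(24, -17), Rational(1, 2))) = Mul(1589, Pow(7, Rational(1, 2)))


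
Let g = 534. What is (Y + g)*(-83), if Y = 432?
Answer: -80178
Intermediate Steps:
(Y + g)*(-83) = (432 + 534)*(-83) = 966*(-83) = -80178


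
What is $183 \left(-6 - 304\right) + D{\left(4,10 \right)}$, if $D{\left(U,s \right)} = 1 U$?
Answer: $-56726$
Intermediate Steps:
$D{\left(U,s \right)} = U$
$183 \left(-6 - 304\right) + D{\left(4,10 \right)} = 183 \left(-6 - 304\right) + 4 = 183 \left(-310\right) + 4 = -56730 + 4 = -56726$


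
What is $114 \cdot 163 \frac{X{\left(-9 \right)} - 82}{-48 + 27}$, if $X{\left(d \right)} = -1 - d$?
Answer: $\frac{458356}{7} \approx 65479.0$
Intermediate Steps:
$114 \cdot 163 \frac{X{\left(-9 \right)} - 82}{-48 + 27} = 114 \cdot 163 \frac{\left(-1 - -9\right) - 82}{-48 + 27} = 18582 \frac{\left(-1 + 9\right) - 82}{-21} = 18582 \left(8 - 82\right) \left(- \frac{1}{21}\right) = 18582 \left(\left(-74\right) \left(- \frac{1}{21}\right)\right) = 18582 \cdot \frac{74}{21} = \frac{458356}{7}$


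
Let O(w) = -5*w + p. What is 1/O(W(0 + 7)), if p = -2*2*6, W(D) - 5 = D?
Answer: -1/84 ≈ -0.011905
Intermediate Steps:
W(D) = 5 + D
p = -24 (p = -4*6 = -24)
O(w) = -24 - 5*w (O(w) = -5*w - 24 = -24 - 5*w)
1/O(W(0 + 7)) = 1/(-24 - 5*(5 + (0 + 7))) = 1/(-24 - 5*(5 + 7)) = 1/(-24 - 5*12) = 1/(-24 - 60) = 1/(-84) = -1/84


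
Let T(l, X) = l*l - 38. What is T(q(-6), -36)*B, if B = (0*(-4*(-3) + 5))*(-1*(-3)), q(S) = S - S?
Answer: 0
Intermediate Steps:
q(S) = 0
B = 0 (B = (0*(12 + 5))*3 = (0*17)*3 = 0*3 = 0)
T(l, X) = -38 + l² (T(l, X) = l² - 38 = -38 + l²)
T(q(-6), -36)*B = (-38 + 0²)*0 = (-38 + 0)*0 = -38*0 = 0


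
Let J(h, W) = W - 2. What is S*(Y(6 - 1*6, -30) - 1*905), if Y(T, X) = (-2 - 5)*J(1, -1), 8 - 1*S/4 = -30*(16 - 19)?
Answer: 289952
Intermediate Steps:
S = -328 (S = 32 - (-120)*(16 - 19) = 32 - (-120)*(-3) = 32 - 4*90 = 32 - 360 = -328)
J(h, W) = -2 + W
Y(T, X) = 21 (Y(T, X) = (-2 - 5)*(-2 - 1) = -7*(-3) = 21)
S*(Y(6 - 1*6, -30) - 1*905) = -328*(21 - 1*905) = -328*(21 - 905) = -328*(-884) = 289952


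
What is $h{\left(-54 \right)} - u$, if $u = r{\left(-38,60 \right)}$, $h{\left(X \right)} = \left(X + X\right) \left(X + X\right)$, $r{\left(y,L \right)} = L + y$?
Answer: $11642$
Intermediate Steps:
$h{\left(X \right)} = 4 X^{2}$ ($h{\left(X \right)} = 2 X 2 X = 4 X^{2}$)
$u = 22$ ($u = 60 - 38 = 22$)
$h{\left(-54 \right)} - u = 4 \left(-54\right)^{2} - 22 = 4 \cdot 2916 - 22 = 11664 - 22 = 11642$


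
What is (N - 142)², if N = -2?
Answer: 20736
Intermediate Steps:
(N - 142)² = (-2 - 142)² = (-144)² = 20736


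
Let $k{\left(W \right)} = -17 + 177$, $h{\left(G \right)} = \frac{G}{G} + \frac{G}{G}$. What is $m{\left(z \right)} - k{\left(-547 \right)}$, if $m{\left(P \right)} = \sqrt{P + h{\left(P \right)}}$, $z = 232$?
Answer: $-160 + 3 \sqrt{26} \approx -144.7$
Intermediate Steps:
$h{\left(G \right)} = 2$ ($h{\left(G \right)} = 1 + 1 = 2$)
$k{\left(W \right)} = 160$
$m{\left(P \right)} = \sqrt{2 + P}$ ($m{\left(P \right)} = \sqrt{P + 2} = \sqrt{2 + P}$)
$m{\left(z \right)} - k{\left(-547 \right)} = \sqrt{2 + 232} - 160 = \sqrt{234} - 160 = 3 \sqrt{26} - 160 = -160 + 3 \sqrt{26}$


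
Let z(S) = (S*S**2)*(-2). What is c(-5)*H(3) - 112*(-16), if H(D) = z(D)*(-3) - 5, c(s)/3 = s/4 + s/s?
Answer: 6697/4 ≈ 1674.3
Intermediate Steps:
c(s) = 3 + 3*s/4 (c(s) = 3*(s/4 + s/s) = 3*(s*(1/4) + 1) = 3*(s/4 + 1) = 3*(1 + s/4) = 3 + 3*s/4)
z(S) = -2*S**3 (z(S) = S**3*(-2) = -2*S**3)
H(D) = -5 + 6*D**3 (H(D) = -2*D**3*(-3) - 5 = 6*D**3 - 5 = -5 + 6*D**3)
c(-5)*H(3) - 112*(-16) = (3 + (3/4)*(-5))*(-5 + 6*3**3) - 112*(-16) = (3 - 15/4)*(-5 + 6*27) + 1792 = -3*(-5 + 162)/4 + 1792 = -3/4*157 + 1792 = -471/4 + 1792 = 6697/4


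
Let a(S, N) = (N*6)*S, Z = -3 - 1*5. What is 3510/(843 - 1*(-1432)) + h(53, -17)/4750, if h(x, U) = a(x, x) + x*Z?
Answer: 16631/3325 ≈ 5.0018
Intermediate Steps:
Z = -8 (Z = -3 - 5 = -8)
a(S, N) = 6*N*S (a(S, N) = (6*N)*S = 6*N*S)
h(x, U) = -8*x + 6*x² (h(x, U) = 6*x*x + x*(-8) = 6*x² - 8*x = -8*x + 6*x²)
3510/(843 - 1*(-1432)) + h(53, -17)/4750 = 3510/(843 - 1*(-1432)) + (2*53*(-4 + 3*53))/4750 = 3510/(843 + 1432) + (2*53*(-4 + 159))*(1/4750) = 3510/2275 + (2*53*155)*(1/4750) = 3510*(1/2275) + 16430*(1/4750) = 54/35 + 1643/475 = 16631/3325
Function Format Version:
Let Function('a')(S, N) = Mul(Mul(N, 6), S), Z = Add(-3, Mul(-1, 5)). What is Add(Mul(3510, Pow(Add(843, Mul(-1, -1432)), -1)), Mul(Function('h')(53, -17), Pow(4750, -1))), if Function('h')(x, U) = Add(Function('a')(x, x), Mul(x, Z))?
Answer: Rational(16631, 3325) ≈ 5.0018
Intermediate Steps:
Z = -8 (Z = Add(-3, -5) = -8)
Function('a')(S, N) = Mul(6, N, S) (Function('a')(S, N) = Mul(Mul(6, N), S) = Mul(6, N, S))
Function('h')(x, U) = Add(Mul(-8, x), Mul(6, Pow(x, 2))) (Function('h')(x, U) = Add(Mul(6, x, x), Mul(x, -8)) = Add(Mul(6, Pow(x, 2)), Mul(-8, x)) = Add(Mul(-8, x), Mul(6, Pow(x, 2))))
Add(Mul(3510, Pow(Add(843, Mul(-1, -1432)), -1)), Mul(Function('h')(53, -17), Pow(4750, -1))) = Add(Mul(3510, Pow(Add(843, Mul(-1, -1432)), -1)), Mul(Mul(2, 53, Add(-4, Mul(3, 53))), Pow(4750, -1))) = Add(Mul(3510, Pow(Add(843, 1432), -1)), Mul(Mul(2, 53, Add(-4, 159)), Rational(1, 4750))) = Add(Mul(3510, Pow(2275, -1)), Mul(Mul(2, 53, 155), Rational(1, 4750))) = Add(Mul(3510, Rational(1, 2275)), Mul(16430, Rational(1, 4750))) = Add(Rational(54, 35), Rational(1643, 475)) = Rational(16631, 3325)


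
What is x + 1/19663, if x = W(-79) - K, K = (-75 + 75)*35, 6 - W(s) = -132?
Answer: 2713495/19663 ≈ 138.00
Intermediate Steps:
W(s) = 138 (W(s) = 6 - 1*(-132) = 6 + 132 = 138)
K = 0 (K = 0*35 = 0)
x = 138 (x = 138 - 1*0 = 138 + 0 = 138)
x + 1/19663 = 138 + 1/19663 = 2713495/19663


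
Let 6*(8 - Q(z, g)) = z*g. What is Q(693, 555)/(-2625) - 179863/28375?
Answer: 21544657/1191750 ≈ 18.078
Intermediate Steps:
Q(z, g) = 8 - g*z/6 (Q(z, g) = 8 - z*g/6 = 8 - g*z/6)
Q(693, 555)/(-2625) - 179863/28375 = (8 - ⅙*555*693)/(-2625) - 179863/28375 = (8 - 128205/2)*(-1/2625) - 179863*1/28375 = -128189/2*(-1/2625) - 179863/28375 = 128189/5250 - 179863/28375 = 21544657/1191750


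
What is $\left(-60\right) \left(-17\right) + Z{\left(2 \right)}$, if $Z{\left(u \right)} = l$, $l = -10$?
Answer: $1010$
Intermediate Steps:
$Z{\left(u \right)} = -10$
$\left(-60\right) \left(-17\right) + Z{\left(2 \right)} = \left(-60\right) \left(-17\right) - 10 = 1020 - 10 = 1010$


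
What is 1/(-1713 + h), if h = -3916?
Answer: -1/5629 ≈ -0.00017765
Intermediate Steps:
1/(-1713 + h) = 1/(-1713 - 3916) = 1/(-5629) = -1/5629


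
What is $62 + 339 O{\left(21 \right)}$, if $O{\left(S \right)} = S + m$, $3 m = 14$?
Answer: $8763$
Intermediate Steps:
$m = \frac{14}{3}$ ($m = \frac{1}{3} \cdot 14 = \frac{14}{3} \approx 4.6667$)
$O{\left(S \right)} = \frac{14}{3} + S$ ($O{\left(S \right)} = S + \frac{14}{3} = \frac{14}{3} + S$)
$62 + 339 O{\left(21 \right)} = 62 + 339 \left(\frac{14}{3} + 21\right) = 62 + 339 \cdot \frac{77}{3} = 62 + 8701 = 8763$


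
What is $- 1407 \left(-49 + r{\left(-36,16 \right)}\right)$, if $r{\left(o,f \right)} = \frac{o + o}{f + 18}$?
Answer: $\frac{1222683}{17} \approx 71923.0$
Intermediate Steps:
$r{\left(o,f \right)} = \frac{2 o}{18 + f}$
$- 1407 \left(-49 + r{\left(-36,16 \right)}\right) = - 1407 \left(-49 + 2 \left(-36\right) \frac{1}{18 + 16}\right) = - 1407 \left(-49 + 2 \left(-36\right) \frac{1}{34}\right) = - 1407 \left(-49 - \frac{36}{17}\right) = \left(-1407\right) \left(- \frac{869}{17}\right) = \frac{1222683}{17}$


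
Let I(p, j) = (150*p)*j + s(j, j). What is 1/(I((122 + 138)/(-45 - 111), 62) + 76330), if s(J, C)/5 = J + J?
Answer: 1/61450 ≈ 1.6273e-5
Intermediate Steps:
s(J, C) = 10*J (s(J, C) = 5*(J + J) = 5*(2*J) = 10*J)
I(p, j) = 10*j + 150*j*p (I(p, j) = (150*p)*j + 10*j = 150*j*p + 10*j = 10*j + 150*j*p)
1/(I((122 + 138)/(-45 - 111), 62) + 76330) = 1/(10*62*(1 + 15*((122 + 138)/(-45 - 111))) + 76330) = 1/(10*62*(1 + 15*(260/(-156))) + 76330) = 1/(10*62*(1 + 15*(260*(-1/156))) + 76330) = 1/(10*62*(1 + 15*(-5/3)) + 76330) = 1/(10*62*(1 - 25) + 76330) = 1/(10*62*(-24) + 76330) = 1/(-14880 + 76330) = 1/61450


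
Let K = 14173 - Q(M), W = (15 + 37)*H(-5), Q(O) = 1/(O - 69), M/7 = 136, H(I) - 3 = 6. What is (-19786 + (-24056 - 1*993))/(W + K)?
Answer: -13196435/4309334 ≈ -3.0623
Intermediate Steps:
H(I) = 9 (H(I) = 3 + 6 = 9)
M = 952 (M = 7*136 = 952)
Q(O) = 1/(-69 + O)
W = 468 (W = (15 + 37)*9 = 52*9 = 468)
K = 12514758/883 (K = 14173 - 1/(-69 + 952) = 14173 - 1/883 = 12514758/883 ≈ 14173.)
(-19786 + (-24056 - 1*993))/(W + K) = (-19786 + (-24056 - 1*993))/(468 + 12514758/883) = (-19786 + (-24056 - 993))/(12928002/883) = (-19786 - 25049)*(883/12928002) = -44835*883/12928002 = -13196435/4309334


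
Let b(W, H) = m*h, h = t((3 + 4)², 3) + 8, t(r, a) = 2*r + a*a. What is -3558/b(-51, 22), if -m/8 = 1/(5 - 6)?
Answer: -1779/460 ≈ -3.8674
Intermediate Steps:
m = 8 (m = -8/(5 - 6) = -8/(-1) = -8*(-1) = 8)
t(r, a) = a² + 2*r (t(r, a) = 2*r + a² = a² + 2*r)
h = 115 (h = (3² + 2*(3 + 4)²) + 8 = (9 + 2*7²) + 8 = (9 + 2*49) + 8 = (9 + 98) + 8 = 107 + 8 = 115)
b(W, H) = 920 (b(W, H) = 8*115 = 920)
-3558/b(-51, 22) = -3558/920 = -3558*1/920 = -1779/460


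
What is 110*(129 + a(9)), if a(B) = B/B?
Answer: 14300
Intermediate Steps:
a(B) = 1
110*(129 + a(9)) = 110*(129 + 1) = 110*130 = 14300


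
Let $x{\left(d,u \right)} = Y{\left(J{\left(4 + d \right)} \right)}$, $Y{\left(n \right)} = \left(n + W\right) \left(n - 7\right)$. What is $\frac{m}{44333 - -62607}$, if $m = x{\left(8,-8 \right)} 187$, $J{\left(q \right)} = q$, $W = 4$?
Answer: $\frac{748}{5347} \approx 0.13989$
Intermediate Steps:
$Y{\left(n \right)} = \left(-7 + n\right) \left(4 + n\right)$ ($Y{\left(n \right)} = \left(n + 4\right) \left(n - 7\right) = \left(4 + n\right) \left(-7 + n\right) = \left(-7 + n\right) \left(4 + n\right)$)
$x{\left(d,u \right)} = -40 + \left(4 + d\right)^{2} - 3 d$ ($x{\left(d,u \right)} = -28 + \left(4 + d\right)^{2} - 3 \left(4 + d\right) = -28 + \left(4 + d\right)^{2} - \left(12 + 3 d\right) = -40 + \left(4 + d\right)^{2} - 3 d$)
$m = 14960$ ($m = \left(-24 + 8^{2} + 5 \cdot 8\right) 187 = \left(-24 + 64 + 40\right) 187 = 80 \cdot 187 = 14960$)
$\frac{m}{44333 - -62607} = \frac{14960}{44333 - -62607} = \frac{14960}{44333 + 62607} = \frac{14960}{106940} = 14960 \cdot \frac{1}{106940} = \frac{748}{5347}$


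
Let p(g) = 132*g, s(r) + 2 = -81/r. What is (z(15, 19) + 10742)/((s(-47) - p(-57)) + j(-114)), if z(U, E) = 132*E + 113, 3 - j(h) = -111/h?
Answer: 23866318/13440989 ≈ 1.7756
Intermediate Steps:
j(h) = 3 + 111/h (j(h) = 3 - (-111)/h = 3 + 111/h)
s(r) = -2 - 81/r
z(U, E) = 113 + 132*E
(z(15, 19) + 10742)/((s(-47) - p(-57)) + j(-114)) = ((113 + 132*19) + 10742)/(((-2 - 81/(-47)) - 132*(-57)) + (3 + 111/(-114))) = ((113 + 2508) + 10742)/(((-2 - 81*(-1/47)) - 1*(-7524)) + (3 + 111*(-1/114))) = (2621 + 10742)/(((-2 + 81/47) + 7524) + (3 - 37/38)) = 13363/((-13/47 + 7524) + 77/38) = 13363/(353615/47 + 77/38) = 13363/(13440989/1786) = 13363*(1786/13440989) = 23866318/13440989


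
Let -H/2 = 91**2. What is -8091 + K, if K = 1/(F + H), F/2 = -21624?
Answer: -483922711/59810 ≈ -8091.0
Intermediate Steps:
F = -43248 (F = 2*(-21624) = -43248)
H = -16562 (H = -2*91**2 = -2*8281 = -16562)
K = -1/59810 (K = 1/(-43248 - 16562) = 1/(-59810) = -1/59810 ≈ -1.6720e-5)
-8091 + K = -8091 - 1/59810 = -483922711/59810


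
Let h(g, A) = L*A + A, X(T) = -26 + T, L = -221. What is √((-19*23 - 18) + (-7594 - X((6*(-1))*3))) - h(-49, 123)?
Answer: 27060 + I*√8005 ≈ 27060.0 + 89.471*I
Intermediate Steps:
h(g, A) = -220*A (h(g, A) = -221*A + A = -220*A)
√((-19*23 - 18) + (-7594 - X((6*(-1))*3))) - h(-49, 123) = √((-19*23 - 18) + (-7594 - (-26 + (6*(-1))*3))) - (-220)*123 = √((-437 - 18) + (-7594 - (-26 - 6*3))) - 1*(-27060) = √(-455 + (-7594 - (-26 - 18))) + 27060 = √(-455 + (-7594 - 1*(-44))) + 27060 = √(-455 + (-7594 + 44)) + 27060 = √(-455 - 7550) + 27060 = √(-8005) + 27060 = I*√8005 + 27060 = 27060 + I*√8005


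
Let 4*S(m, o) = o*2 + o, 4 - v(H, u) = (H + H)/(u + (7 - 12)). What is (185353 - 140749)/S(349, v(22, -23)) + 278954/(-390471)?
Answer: 54181253326/5076123 ≈ 10674.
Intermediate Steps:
v(H, u) = 4 - 2*H/(-5 + u) (v(H, u) = 4 - (H + H)/(u + (7 - 12)) = 4 - 2*H/(u - 5) = 4 - 2*H/(-5 + u))
S(m, o) = 3*o/4 (S(m, o) = (o*2 + o)/4 = (2*o + o)/4 = (3*o)/4 = 3*o/4)
(185353 - 140749)/S(349, v(22, -23)) + 278954/(-390471) = (185353 - 140749)/((3*(2*(-10 - 1*22 + 2*(-23))/(-5 - 23))/4)) + 278954/(-390471) = 44604/((3*(2*(-10 - 22 - 46)/(-28))/4)) + 278954*(-1/390471) = 44604/((3*(2*(-1/28)*(-78))/4)) - 278954/390471 = 44604/(((¾)*(39/7))) - 278954/390471 = 44604/(117/28) - 278954/390471 = 44604*(28/117) - 278954/390471 = 138768/13 - 278954/390471 = 54181253326/5076123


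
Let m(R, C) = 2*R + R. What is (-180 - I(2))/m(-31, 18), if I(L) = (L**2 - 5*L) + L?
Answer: 176/93 ≈ 1.8925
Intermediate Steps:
m(R, C) = 3*R
I(L) = L**2 - 4*L
(-180 - I(2))/m(-31, 18) = (-180 - 2*(-4 + 2))/((3*(-31))) = (-180 - 2*(-2))/(-93) = (-180 - 1*(-4))*(-1/93) = (-180 + 4)*(-1/93) = -176*(-1/93) = 176/93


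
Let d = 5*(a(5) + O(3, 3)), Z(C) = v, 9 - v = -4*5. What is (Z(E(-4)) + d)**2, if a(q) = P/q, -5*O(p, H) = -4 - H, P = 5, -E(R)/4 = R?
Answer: 1681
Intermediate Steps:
E(R) = -4*R
O(p, H) = 4/5 + H/5 (O(p, H) = -(-4 - H)/5 = 4/5 + H/5)
v = 29 (v = 9 - (-4)*5 = 9 - 1*(-20) = 9 + 20 = 29)
Z(C) = 29
a(q) = 5/q
d = 12 (d = 5*(5/5 + (4/5 + (1/5)*3)) = 5*(5*(1/5) + (4/5 + 3/5)) = 5*(1 + 7/5) = 5*(12/5) = 12)
(Z(E(-4)) + d)**2 = (29 + 12)**2 = 41**2 = 1681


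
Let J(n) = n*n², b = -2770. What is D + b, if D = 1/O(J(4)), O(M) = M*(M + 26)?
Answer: -15955199/5760 ≈ -2770.0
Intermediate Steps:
J(n) = n³
O(M) = M*(26 + M)
D = 1/5760 (D = 1/(4³*(26 + 4³)) = 1/(64*(26 + 64)) = 1/(64*90) = 1/5760 ≈ 0.00017361)
D + b = 1/5760 - 2770 = -15955199/5760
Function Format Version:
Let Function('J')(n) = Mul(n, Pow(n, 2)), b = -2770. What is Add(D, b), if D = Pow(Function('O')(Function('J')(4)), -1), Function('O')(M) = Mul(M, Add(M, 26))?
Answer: Rational(-15955199, 5760) ≈ -2770.0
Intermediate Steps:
Function('J')(n) = Pow(n, 3)
Function('O')(M) = Mul(M, Add(26, M))
D = Rational(1, 5760) (D = Pow(Mul(Pow(4, 3), Add(26, Pow(4, 3))), -1) = Pow(Mul(64, Add(26, 64)), -1) = Pow(Mul(64, 90), -1) = Pow(5760, -1) = Rational(1, 5760) ≈ 0.00017361)
Add(D, b) = Add(Rational(1, 5760), -2770) = Rational(-15955199, 5760)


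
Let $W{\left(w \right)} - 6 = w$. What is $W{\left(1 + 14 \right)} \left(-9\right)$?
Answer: $-189$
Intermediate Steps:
$W{\left(w \right)} = 6 + w$
$W{\left(1 + 14 \right)} \left(-9\right) = \left(6 + \left(1 + 14\right)\right) \left(-9\right) = \left(6 + 15\right) \left(-9\right) = 21 \left(-9\right) = -189$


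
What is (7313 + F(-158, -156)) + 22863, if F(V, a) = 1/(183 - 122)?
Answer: 1840737/61 ≈ 30176.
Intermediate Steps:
F(V, a) = 1/61
(7313 + F(-158, -156)) + 22863 = (7313 + 1/61) + 22863 = 446094/61 + 22863 = 1840737/61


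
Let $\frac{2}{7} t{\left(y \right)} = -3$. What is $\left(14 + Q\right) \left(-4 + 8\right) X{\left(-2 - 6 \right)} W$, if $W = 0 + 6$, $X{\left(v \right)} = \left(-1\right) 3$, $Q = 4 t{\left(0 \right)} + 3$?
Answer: $1800$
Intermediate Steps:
$t{\left(y \right)} = - \frac{21}{2}$ ($t{\left(y \right)} = \frac{7}{2} \left(-3\right) = - \frac{21}{2}$)
$Q = -39$ ($Q = 4 \left(- \frac{21}{2}\right) + 3 = -42 + 3 = -39$)
$X{\left(v \right)} = -3$
$W = 6$
$\left(14 + Q\right) \left(-4 + 8\right) X{\left(-2 - 6 \right)} W = \left(14 - 39\right) \left(-4 + 8\right) \left(-3\right) 6 = \left(-25\right) 4 \left(-3\right) 6 = \left(-100\right) \left(-3\right) 6 = 300 \cdot 6 = 1800$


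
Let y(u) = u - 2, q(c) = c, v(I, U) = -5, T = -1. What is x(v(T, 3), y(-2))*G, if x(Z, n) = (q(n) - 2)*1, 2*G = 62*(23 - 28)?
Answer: 930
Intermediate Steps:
y(u) = -2 + u
G = -155 (G = (62*(23 - 28))/2 = (62*(-5))/2 = (1/2)*(-310) = -155)
x(Z, n) = -2 + n (x(Z, n) = (n - 2)*1 = (-2 + n)*1 = -2 + n)
x(v(T, 3), y(-2))*G = (-2 + (-2 - 2))*(-155) = (-2 - 4)*(-155) = -6*(-155) = 930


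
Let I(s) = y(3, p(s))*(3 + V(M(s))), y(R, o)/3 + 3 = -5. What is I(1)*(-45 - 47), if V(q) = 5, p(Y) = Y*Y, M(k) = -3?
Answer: 17664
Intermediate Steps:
p(Y) = Y²
y(R, o) = -24 (y(R, o) = -9 + 3*(-5) = -9 - 15 = -24)
I(s) = -192 (I(s) = -24*(3 + 5) = -24*8 = -192)
I(1)*(-45 - 47) = -192*(-45 - 47) = -192*(-92) = 17664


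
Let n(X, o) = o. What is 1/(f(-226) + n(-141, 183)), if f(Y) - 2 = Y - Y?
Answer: 1/185 ≈ 0.0054054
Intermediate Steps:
f(Y) = 2 (f(Y) = 2 + (Y - Y) = 2 + 0 = 2)
1/(f(-226) + n(-141, 183)) = 1/(2 + 183) = 1/185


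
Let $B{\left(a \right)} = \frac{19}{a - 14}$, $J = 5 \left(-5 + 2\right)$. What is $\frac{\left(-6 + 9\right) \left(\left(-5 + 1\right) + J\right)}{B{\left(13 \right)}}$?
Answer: $3$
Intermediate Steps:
$J = -15$ ($J = 5 \left(-3\right) = -15$)
$B{\left(a \right)} = \frac{19}{-14 + a}$ ($B{\left(a \right)} = \frac{19}{a - 14} = \frac{19}{-14 + a}$)
$\frac{\left(-6 + 9\right) \left(\left(-5 + 1\right) + J\right)}{B{\left(13 \right)}} = \frac{\left(-6 + 9\right) \left(\left(-5 + 1\right) - 15\right)}{19 \frac{1}{-14 + 13}} = \frac{3 \left(-4 - 15\right)}{19 \frac{1}{-1}} = \frac{3 \left(-19\right)}{19 \left(-1\right)} = - \frac{57}{-19} = \left(-57\right) \left(- \frac{1}{19}\right) = 3$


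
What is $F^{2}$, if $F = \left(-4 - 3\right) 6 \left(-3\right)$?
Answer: $15876$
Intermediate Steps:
$F = 126$ ($F = \left(-7\right) 6 \left(-3\right) = \left(-42\right) \left(-3\right) = 126$)
$F^{2} = 126^{2} = 15876$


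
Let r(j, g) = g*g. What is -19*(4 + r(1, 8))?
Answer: -1292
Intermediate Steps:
r(j, g) = g**2
-19*(4 + r(1, 8)) = -19*(4 + 8**2) = -19*(4 + 64) = -19*68 = -1292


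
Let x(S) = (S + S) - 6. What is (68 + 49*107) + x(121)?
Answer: 5547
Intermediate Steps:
x(S) = -6 + 2*S (x(S) = 2*S - 6 = -6 + 2*S)
(68 + 49*107) + x(121) = (68 + 49*107) + (-6 + 2*121) = (68 + 5243) + (-6 + 242) = 5311 + 236 = 5547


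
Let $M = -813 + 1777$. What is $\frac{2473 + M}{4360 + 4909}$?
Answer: $\frac{3437}{9269} \approx 0.37081$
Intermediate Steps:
$M = 964$
$\frac{2473 + M}{4360 + 4909} = \frac{2473 + 964}{4360 + 4909} = \frac{3437}{9269}$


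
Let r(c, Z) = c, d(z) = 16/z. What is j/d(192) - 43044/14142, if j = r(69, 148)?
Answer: 1944422/2357 ≈ 824.96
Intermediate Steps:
j = 69
j/d(192) - 43044/14142 = 69/((16/192)) - 43044/14142 = 69/((16*(1/192))) - 43044*1/14142 = 69/(1/12) - 7174/2357 = 69*12 - 7174/2357 = 828 - 7174/2357 = 1944422/2357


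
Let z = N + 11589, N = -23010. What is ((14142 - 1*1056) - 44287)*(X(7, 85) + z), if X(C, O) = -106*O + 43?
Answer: 636125988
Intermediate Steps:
X(C, O) = 43 - 106*O
z = -11421 (z = -23010 + 11589 = -11421)
((14142 - 1*1056) - 44287)*(X(7, 85) + z) = ((14142 - 1*1056) - 44287)*((43 - 106*85) - 11421) = ((14142 - 1056) - 44287)*((43 - 9010) - 11421) = (13086 - 44287)*(-8967 - 11421) = -31201*(-20388) = 636125988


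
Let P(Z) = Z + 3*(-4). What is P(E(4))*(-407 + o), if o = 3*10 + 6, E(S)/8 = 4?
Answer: -7420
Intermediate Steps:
E(S) = 32 (E(S) = 8*4 = 32)
P(Z) = -12 + Z (P(Z) = Z - 12 = -12 + Z)
o = 36 (o = 30 + 6 = 36)
P(E(4))*(-407 + o) = (-12 + 32)*(-407 + 36) = 20*(-371) = -7420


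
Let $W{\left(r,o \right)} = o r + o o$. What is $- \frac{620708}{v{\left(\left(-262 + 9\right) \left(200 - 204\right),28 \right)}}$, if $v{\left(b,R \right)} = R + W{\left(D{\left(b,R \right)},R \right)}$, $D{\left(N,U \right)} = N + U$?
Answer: $- \frac{155177}{7483} \approx -20.737$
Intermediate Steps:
$W{\left(r,o \right)} = o^{2} + o r$ ($W{\left(r,o \right)} = o r + o^{2} = o^{2} + o r$)
$v{\left(b,R \right)} = R + R \left(b + 2 R\right)$ ($v{\left(b,R \right)} = R + R \left(R + \left(b + R\right)\right) = R + R \left(R + \left(R + b\right)\right) = R + R \left(b + 2 R\right)$)
$- \frac{620708}{v{\left(\left(-262 + 9\right) \left(200 - 204\right),28 \right)}} = - \frac{620708}{28 \left(1 + \left(-262 + 9\right) \left(200 - 204\right) + 2 \cdot 28\right)} = - \frac{620708}{28 \left(1 - -1012 + 56\right)} = - \frac{620708}{28 \left(1 + 1012 + 56\right)} = - \frac{620708}{28 \cdot 1069} = - \frac{620708}{29932} = \left(-620708\right) \frac{1}{29932} = - \frac{155177}{7483}$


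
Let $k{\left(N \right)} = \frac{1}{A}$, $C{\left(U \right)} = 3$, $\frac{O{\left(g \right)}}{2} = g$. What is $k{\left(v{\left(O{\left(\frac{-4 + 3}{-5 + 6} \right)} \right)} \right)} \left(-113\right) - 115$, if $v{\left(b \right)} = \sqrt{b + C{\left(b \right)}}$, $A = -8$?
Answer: $- \frac{807}{8} \approx -100.88$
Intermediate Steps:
$O{\left(g \right)} = 2 g$
$v{\left(b \right)} = \sqrt{3 + b}$ ($v{\left(b \right)} = \sqrt{b + 3} = \sqrt{3 + b}$)
$k{\left(N \right)} = - \frac{1}{8}$ ($k{\left(N \right)} = \frac{1}{-8} = - \frac{1}{8}$)
$k{\left(v{\left(O{\left(\frac{-4 + 3}{-5 + 6} \right)} \right)} \right)} \left(-113\right) - 115 = \left(- \frac{1}{8}\right) \left(-113\right) - 115 = \frac{113}{8} - 115 = - \frac{807}{8}$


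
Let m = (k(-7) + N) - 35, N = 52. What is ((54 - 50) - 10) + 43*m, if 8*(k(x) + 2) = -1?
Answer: 5069/8 ≈ 633.63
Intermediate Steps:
k(x) = -17/8 (k(x) = -2 + (1/8)*(-1) = -2 - 1/8 = -17/8)
m = 119/8 (m = (-17/8 + 52) - 35 = 399/8 - 35 = 119/8 ≈ 14.875)
((54 - 50) - 10) + 43*m = ((54 - 50) - 10) + 43*(119/8) = (4 - 10) + 5117/8 = -6 + 5117/8 = 5069/8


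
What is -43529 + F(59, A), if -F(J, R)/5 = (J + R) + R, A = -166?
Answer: -42164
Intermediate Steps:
F(J, R) = -10*R - 5*J (F(J, R) = -5*((J + R) + R) = -5*(J + 2*R) = -10*R - 5*J)
-43529 + F(59, A) = -43529 + (-10*(-166) - 5*59) = -43529 + (1660 - 295) = -43529 + 1365 = -42164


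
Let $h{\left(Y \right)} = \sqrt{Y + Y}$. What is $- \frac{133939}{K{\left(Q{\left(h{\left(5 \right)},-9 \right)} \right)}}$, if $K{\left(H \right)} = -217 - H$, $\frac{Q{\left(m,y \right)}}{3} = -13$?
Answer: $\frac{133939}{178} \approx 752.47$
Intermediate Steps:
$h{\left(Y \right)} = \sqrt{2} \sqrt{Y}$ ($h{\left(Y \right)} = \sqrt{2 Y} = \sqrt{2} \sqrt{Y}$)
$Q{\left(m,y \right)} = -39$ ($Q{\left(m,y \right)} = 3 \left(-13\right) = -39$)
$- \frac{133939}{K{\left(Q{\left(h{\left(5 \right)},-9 \right)} \right)}} = - \frac{133939}{-217 - -39} = - \frac{133939}{-217 + 39} = - \frac{133939}{-178} = \left(-133939\right) \left(- \frac{1}{178}\right) = \frac{133939}{178}$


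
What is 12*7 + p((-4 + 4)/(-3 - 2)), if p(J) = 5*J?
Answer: 84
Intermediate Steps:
12*7 + p((-4 + 4)/(-3 - 2)) = 12*7 + 5*((-4 + 4)/(-3 - 2)) = 84 + 5*(0/(-5)) = 84 + 5*(0*(-1/5)) = 84 + 5*0 = 84 + 0 = 84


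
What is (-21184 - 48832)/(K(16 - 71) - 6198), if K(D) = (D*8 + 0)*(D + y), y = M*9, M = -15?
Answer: -35008/38701 ≈ -0.90458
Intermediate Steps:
y = -135 (y = -15*9 = -135)
K(D) = 8*D*(-135 + D) (K(D) = (D*8 + 0)*(D - 135) = (8*D + 0)*(-135 + D) = (8*D)*(-135 + D) = 8*D*(-135 + D))
(-21184 - 48832)/(K(16 - 71) - 6198) = (-21184 - 48832)/(8*(16 - 71)*(-135 + (16 - 71)) - 6198) = -70016/(8*(-55)*(-135 - 55) - 6198) = -70016/(8*(-55)*(-190) - 6198) = -70016/(83600 - 6198) = -70016/77402 = -70016*1/77402 = -35008/38701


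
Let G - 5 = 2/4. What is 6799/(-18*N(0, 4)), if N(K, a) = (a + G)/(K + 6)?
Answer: -13598/57 ≈ -238.56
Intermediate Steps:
G = 11/2 (G = 5 + 2/4 = 5 + 2*(¼) = 5 + ½ = 11/2 ≈ 5.5000)
N(K, a) = (11/2 + a)/(6 + K) (N(K, a) = (a + 11/2)/(K + 6) = (11/2 + a)/(6 + K))
6799/(-18*N(0, 4)) = 6799/(-18*(11/2 + 4)/(6 + 0)) = 6799/(-18*19/(6*2)) = 6799/(-3*19/2) = 6799/(-18*19/12) = 6799/(-57/2) = -2/57*6799 = -13598/57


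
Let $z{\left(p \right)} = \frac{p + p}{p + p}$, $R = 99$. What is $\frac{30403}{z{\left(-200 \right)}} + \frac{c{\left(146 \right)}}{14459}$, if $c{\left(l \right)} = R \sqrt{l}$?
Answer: $30403 + \frac{99 \sqrt{146}}{14459} \approx 30403.0$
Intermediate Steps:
$z{\left(p \right)} = 1$ ($z{\left(p \right)} = \frac{2 p}{2 p} = 2 p \frac{1}{2 p} = 1$)
$c{\left(l \right)} = 99 \sqrt{l}$
$\frac{30403}{z{\left(-200 \right)}} + \frac{c{\left(146 \right)}}{14459} = \frac{30403}{1} + \frac{99 \sqrt{146}}{14459} = 30403 \cdot 1 + 99 \sqrt{146} \cdot \frac{1}{14459} = 30403 + \frac{99 \sqrt{146}}{14459}$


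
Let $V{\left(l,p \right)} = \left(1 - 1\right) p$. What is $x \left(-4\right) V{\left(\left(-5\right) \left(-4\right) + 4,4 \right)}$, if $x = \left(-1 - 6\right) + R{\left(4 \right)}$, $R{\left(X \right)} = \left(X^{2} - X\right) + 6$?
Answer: $0$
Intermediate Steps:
$R{\left(X \right)} = 6 + X^{2} - X$
$V{\left(l,p \right)} = 0$ ($V{\left(l,p \right)} = 0 p = 0$)
$x = 11$ ($x = \left(-1 - 6\right) + \left(6 + 4^{2} - 4\right) = \left(-1 - 6\right) + \left(6 + 16 - 4\right) = -7 + 18 = 11$)
$x \left(-4\right) V{\left(\left(-5\right) \left(-4\right) + 4,4 \right)} = 11 \left(-4\right) 0 = \left(-44\right) 0 = 0$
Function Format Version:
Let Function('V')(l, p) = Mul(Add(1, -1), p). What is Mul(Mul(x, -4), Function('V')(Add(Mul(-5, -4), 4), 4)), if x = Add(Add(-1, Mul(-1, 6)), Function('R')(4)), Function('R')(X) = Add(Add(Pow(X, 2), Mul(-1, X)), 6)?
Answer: 0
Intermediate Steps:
Function('R')(X) = Add(6, Pow(X, 2), Mul(-1, X))
Function('V')(l, p) = 0 (Function('V')(l, p) = Mul(0, p) = 0)
x = 11 (x = Add(Add(-1, Mul(-1, 6)), Add(6, Pow(4, 2), Mul(-1, 4))) = Add(Add(-1, -6), Add(6, 16, -4)) = Add(-7, 18) = 11)
Mul(Mul(x, -4), Function('V')(Add(Mul(-5, -4), 4), 4)) = Mul(Mul(11, -4), 0) = Mul(-44, 0) = 0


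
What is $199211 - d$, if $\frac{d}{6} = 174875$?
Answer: $-850039$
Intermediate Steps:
$d = 1049250$ ($d = 6 \cdot 174875 = 1049250$)
$199211 - d = 199211 - 1049250 = -850039$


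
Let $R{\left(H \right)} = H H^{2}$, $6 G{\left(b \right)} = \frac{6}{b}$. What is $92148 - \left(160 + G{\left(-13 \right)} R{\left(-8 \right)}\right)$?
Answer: $\frac{1195332}{13} \approx 91949.0$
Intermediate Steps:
$G{\left(b \right)} = \frac{1}{b}$ ($G{\left(b \right)} = \frac{6 \frac{1}{b}}{6} = \frac{1}{b}$)
$R{\left(H \right)} = H^{3}$
$92148 - \left(160 + G{\left(-13 \right)} R{\left(-8 \right)}\right) = 92148 - \left(160 + \frac{\left(-8\right)^{3}}{-13}\right) = 92148 - \left(160 - - \frac{512}{13}\right) = 92148 - \left(160 + \frac{512}{13}\right) = 92148 - \frac{2592}{13} = \frac{1195332}{13}$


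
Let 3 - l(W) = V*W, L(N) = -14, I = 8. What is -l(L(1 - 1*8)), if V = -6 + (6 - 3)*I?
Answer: -255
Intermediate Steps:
V = 18 (V = -6 + (6 - 3)*8 = -6 + 3*8 = -6 + 24 = 18)
l(W) = 3 - 18*W
-l(L(1 - 1*8)) = -(3 - 18*(-14)) = -(3 + 252) = -1*255 = -255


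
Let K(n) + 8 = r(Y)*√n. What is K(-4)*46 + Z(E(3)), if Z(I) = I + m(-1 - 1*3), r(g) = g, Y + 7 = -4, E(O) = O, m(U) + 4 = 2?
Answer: -367 - 1012*I ≈ -367.0 - 1012.0*I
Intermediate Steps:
m(U) = -2 (m(U) = -4 + 2 = -2)
Y = -11 (Y = -7 - 4 = -11)
Z(I) = -2 + I (Z(I) = I - 2 = -2 + I)
K(n) = -8 - 11*√n
K(-4)*46 + Z(E(3)) = (-8 - 22*I)*46 + (-2 + 3) = (-8 - 22*I)*46 + 1 = (-368 - 1012*I) + 1 = -367 - 1012*I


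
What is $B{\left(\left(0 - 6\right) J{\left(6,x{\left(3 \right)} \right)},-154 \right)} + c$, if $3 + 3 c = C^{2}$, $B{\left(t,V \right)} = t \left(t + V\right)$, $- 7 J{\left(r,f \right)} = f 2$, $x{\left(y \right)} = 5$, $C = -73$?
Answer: $\frac{77734}{147} \approx 528.8$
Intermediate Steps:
$J{\left(r,f \right)} = - \frac{2 f}{7}$ ($J{\left(r,f \right)} = - \frac{f 2}{7} = - \frac{2 f}{7}$)
$B{\left(t,V \right)} = t \left(V + t\right)$
$c = \frac{5326}{3}$ ($c = -1 + \frac{\left(-73\right)^{2}}{3} = -1 + \frac{1}{3} \cdot 5329 = -1 + \frac{5329}{3} = \frac{5326}{3} \approx 1775.3$)
$B{\left(\left(0 - 6\right) J{\left(6,x{\left(3 \right)} \right)},-154 \right)} + c = \left(0 - 6\right) \left(\left(- \frac{2}{7}\right) 5\right) \left(-154 + \left(0 - 6\right) \left(\left(- \frac{2}{7}\right) 5\right)\right) + \frac{5326}{3} = \left(-6\right) \left(- \frac{10}{7}\right) \left(-154 - - \frac{60}{7}\right) + \frac{5326}{3} = \frac{60 \left(-154 + \frac{60}{7}\right)}{7} + \frac{5326}{3} = \frac{60}{7} \left(- \frac{1018}{7}\right) + \frac{5326}{3} = - \frac{61080}{49} + \frac{5326}{3} = \frac{77734}{147}$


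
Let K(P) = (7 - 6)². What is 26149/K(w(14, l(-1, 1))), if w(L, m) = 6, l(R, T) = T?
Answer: 26149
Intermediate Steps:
K(P) = 1 (K(P) = 1² = 1)
26149/K(w(14, l(-1, 1))) = 26149/1 = 26149*1 = 26149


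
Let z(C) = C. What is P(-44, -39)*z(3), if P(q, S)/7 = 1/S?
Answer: -7/13 ≈ -0.53846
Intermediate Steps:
P(q, S) = 7/S
P(-44, -39)*z(3) = (7/(-39))*3 = (7*(-1/39))*3 = -7/39*3 = -7/13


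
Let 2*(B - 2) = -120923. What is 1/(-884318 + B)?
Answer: -2/1889555 ≈ -1.0584e-6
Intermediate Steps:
B = -120919/2 (B = 2 + (1/2)*(-120923) = 2 - 120923/2 = -120919/2 ≈ -60460.)
1/(-884318 + B) = 1/(-884318 - 120919/2) = 1/(-1889555/2) = -2/1889555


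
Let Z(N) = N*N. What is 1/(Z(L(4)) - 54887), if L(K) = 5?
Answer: -1/54862 ≈ -1.8228e-5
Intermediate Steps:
Z(N) = N²
1/(Z(L(4)) - 54887) = 1/(5² - 54887) = 1/(25 - 54887) = 1/(-54862) = -1/54862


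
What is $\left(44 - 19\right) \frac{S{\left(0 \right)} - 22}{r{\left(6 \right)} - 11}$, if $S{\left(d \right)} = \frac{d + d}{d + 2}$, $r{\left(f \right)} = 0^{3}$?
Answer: $50$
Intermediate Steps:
$r{\left(f \right)} = 0$
$S{\left(d \right)} = \frac{2 d}{2 + d}$
$\left(44 - 19\right) \frac{S{\left(0 \right)} - 22}{r{\left(6 \right)} - 11} = \left(44 - 19\right) \frac{2 \cdot 0 \frac{1}{2 + 0} - 22}{0 - 11} = 25 \frac{2 \cdot 0 \cdot \frac{1}{2} - 22}{-11} = 25 \left(2 \cdot 0 \cdot \frac{1}{2} - 22\right) \left(- \frac{1}{11}\right) = 25 \left(0 - 22\right) \left(- \frac{1}{11}\right) = 25 \left(\left(-22\right) \left(- \frac{1}{11}\right)\right) = 25 \cdot 2 = 50$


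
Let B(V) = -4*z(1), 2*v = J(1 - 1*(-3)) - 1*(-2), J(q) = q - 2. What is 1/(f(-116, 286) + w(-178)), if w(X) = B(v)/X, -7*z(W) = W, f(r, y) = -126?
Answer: -623/78500 ≈ -0.0079363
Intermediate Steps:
z(W) = -W/7
J(q) = -2 + q
v = 2 (v = ((-2 + (1 - 1*(-3))) - 1*(-2))/2 = ((-2 + (1 + 3)) + 2)/2 = ((-2 + 4) + 2)/2 = (2 + 2)/2 = (½)*4 = 2)
B(V) = 4/7 (B(V) = -(-4)/7 = -4*(-⅐) = 4/7)
w(X) = 4/(7*X)
1/(f(-116, 286) + w(-178)) = 1/(-126 + (4/7)/(-178)) = 1/(-126 + (4/7)*(-1/178)) = 1/(-126 - 2/623) = 1/(-78500/623) = -623/78500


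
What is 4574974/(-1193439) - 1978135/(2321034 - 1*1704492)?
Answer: -575716341797/81756140882 ≈ -7.0419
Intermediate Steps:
4574974/(-1193439) - 1978135/(2321034 - 1*1704492) = 4574974*(-1/1193439) - 1978135/(2321034 - 1704492) = -4574974/1193439 - 1978135/616542 = -575716341797/81756140882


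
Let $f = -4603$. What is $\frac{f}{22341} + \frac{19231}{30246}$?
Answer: $\frac{96805811}{225241962} \approx 0.42979$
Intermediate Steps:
$\frac{f}{22341} + \frac{19231}{30246} = - \frac{4603}{22341} + \frac{19231}{30246} = \frac{96805811}{225241962}$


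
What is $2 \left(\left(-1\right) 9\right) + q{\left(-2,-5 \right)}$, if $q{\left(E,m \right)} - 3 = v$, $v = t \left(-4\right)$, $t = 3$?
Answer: $-27$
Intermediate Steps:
$v = -12$ ($v = 3 \left(-4\right) = -12$)
$q{\left(E,m \right)} = -9$ ($q{\left(E,m \right)} = 3 - 12 = -9$)
$2 \left(\left(-1\right) 9\right) + q{\left(-2,-5 \right)} = 2 \left(\left(-1\right) 9\right) - 9 = 2 \left(-9\right) - 9 = -18 - 9 = -27$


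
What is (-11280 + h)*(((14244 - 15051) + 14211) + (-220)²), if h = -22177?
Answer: -2067776428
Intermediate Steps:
(-11280 + h)*(((14244 - 15051) + 14211) + (-220)²) = (-11280 - 22177)*(((14244 - 15051) + 14211) + (-220)²) = -33457*((-807 + 14211) + 48400) = -33457*(13404 + 48400) = -33457*61804 = -2067776428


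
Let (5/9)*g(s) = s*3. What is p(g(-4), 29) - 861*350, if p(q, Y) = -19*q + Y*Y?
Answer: -1500493/5 ≈ -3.0010e+5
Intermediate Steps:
g(s) = 27*s/5 (g(s) = 9*(s*3)/5 = 9*(3*s)/5 = 27*s/5)
p(q, Y) = Y**2 - 19*q (p(q, Y) = -19*q + Y**2 = Y**2 - 19*q)
p(g(-4), 29) - 861*350 = (29**2 - 513*(-4)/5) - 861*350 = (841 - 19*(-108/5)) - 301350 = (841 + 2052/5) - 301350 = 6257/5 - 301350 = -1500493/5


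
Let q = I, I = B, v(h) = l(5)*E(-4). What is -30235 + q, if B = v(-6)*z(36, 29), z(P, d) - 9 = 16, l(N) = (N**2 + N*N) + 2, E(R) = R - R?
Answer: -30235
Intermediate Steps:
E(R) = 0
l(N) = 2 + 2*N**2 (l(N) = (N**2 + N**2) + 2 = 2*N**2 + 2 = 2 + 2*N**2)
z(P, d) = 25 (z(P, d) = 9 + 16 = 25)
v(h) = 0 (v(h) = (2 + 2*5**2)*0 = (2 + 2*25)*0 = (2 + 50)*0 = 52*0 = 0)
B = 0 (B = 0*25 = 0)
I = 0
q = 0
-30235 + q = -30235 + 0 = -30235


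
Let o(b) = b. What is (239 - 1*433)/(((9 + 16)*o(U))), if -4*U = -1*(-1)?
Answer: 776/25 ≈ 31.040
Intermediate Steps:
U = -¼ (U = -(-1)*(-1)/4 = -¼*1 = -¼ ≈ -0.25000)
(239 - 1*433)/(((9 + 16)*o(U))) = (239 - 1*433)/(((9 + 16)*(-¼))) = (239 - 433)/((25*(-¼))) = -194/(-25/4) = -194*(-4/25) = 776/25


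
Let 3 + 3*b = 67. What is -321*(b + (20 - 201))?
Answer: 51253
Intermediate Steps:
b = 64/3 (b = -1 + (1/3)*67 = -1 + 67/3 = 64/3 ≈ 21.333)
-321*(b + (20 - 201)) = -321*(64/3 + (20 - 201)) = -321*(64/3 - 181) = -321*(-479/3) = 51253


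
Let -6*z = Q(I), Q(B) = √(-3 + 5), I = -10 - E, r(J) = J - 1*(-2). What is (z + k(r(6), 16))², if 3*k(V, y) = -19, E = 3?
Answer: (38 + √2)²/36 ≈ 43.152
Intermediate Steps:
r(J) = 2 + J (r(J) = J + 2 = 2 + J)
k(V, y) = -19/3 (k(V, y) = (⅓)*(-19) = -19/3)
I = -13 (I = -10 - 1*3 = -10 - 3 = -13)
Q(B) = √2
z = -√2/6 ≈ -0.23570
(z + k(r(6), 16))² = (-√2/6 - 19/3)² = (-19/3 - √2/6)²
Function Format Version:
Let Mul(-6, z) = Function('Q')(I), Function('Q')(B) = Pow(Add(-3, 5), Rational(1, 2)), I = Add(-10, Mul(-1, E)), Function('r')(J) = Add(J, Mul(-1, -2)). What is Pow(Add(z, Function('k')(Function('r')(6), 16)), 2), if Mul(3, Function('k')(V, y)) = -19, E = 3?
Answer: Mul(Rational(1, 36), Pow(Add(38, Pow(2, Rational(1, 2))), 2)) ≈ 43.152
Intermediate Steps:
Function('r')(J) = Add(2, J) (Function('r')(J) = Add(J, 2) = Add(2, J))
Function('k')(V, y) = Rational(-19, 3) (Function('k')(V, y) = Mul(Rational(1, 3), -19) = Rational(-19, 3))
I = -13 (I = Add(-10, Mul(-1, 3)) = Add(-10, -3) = -13)
Function('Q')(B) = Pow(2, Rational(1, 2))
z = Mul(Rational(-1, 6), Pow(2, Rational(1, 2))) ≈ -0.23570
Pow(Add(z, Function('k')(Function('r')(6), 16)), 2) = Pow(Add(Mul(Rational(-1, 6), Pow(2, Rational(1, 2))), Rational(-19, 3)), 2) = Pow(Add(Rational(-19, 3), Mul(Rational(-1, 6), Pow(2, Rational(1, 2)))), 2)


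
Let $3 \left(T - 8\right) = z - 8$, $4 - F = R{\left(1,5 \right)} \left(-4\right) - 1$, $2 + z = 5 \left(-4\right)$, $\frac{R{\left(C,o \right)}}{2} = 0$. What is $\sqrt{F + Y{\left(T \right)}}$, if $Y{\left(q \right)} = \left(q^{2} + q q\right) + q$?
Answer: $\sqrt{11} \approx 3.3166$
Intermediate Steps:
$R{\left(C,o \right)} = 0$ ($R{\left(C,o \right)} = 2 \cdot 0 = 0$)
$z = -22$ ($z = -2 + 5 \left(-4\right) = -2 - 20 = -22$)
$F = 5$ ($F = 4 - \left(0 \left(-4\right) - 1\right) = 4 - \left(0 - 1\right) = 4 - -1 = 4 + 1 = 5$)
$T = -2$ ($T = 8 + \frac{-22 - 8}{3} = 8 + \frac{1}{3} \left(-30\right) = 8 - 10 = -2$)
$Y{\left(q \right)} = q + 2 q^{2}$ ($Y{\left(q \right)} = \left(q^{2} + q^{2}\right) + q = 2 q^{2} + q = q + 2 q^{2}$)
$\sqrt{F + Y{\left(T \right)}} = \sqrt{5 - 2 \left(1 + 2 \left(-2\right)\right)} = \sqrt{5 - 2 \left(1 - 4\right)} = \sqrt{5 - -6} = \sqrt{5 + 6} = \sqrt{11}$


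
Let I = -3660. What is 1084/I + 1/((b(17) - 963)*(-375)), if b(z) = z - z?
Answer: -6524264/22028625 ≈ -0.29617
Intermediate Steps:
b(z) = 0
1084/I + 1/((b(17) - 963)*(-375)) = 1084/(-3660) + 1/((0 - 963)*(-375)) = 1084*(-1/3660) - 1/375/(-963) = -271/915 - 1/963*(-1/375) = -271/915 + 1/361125 = -6524264/22028625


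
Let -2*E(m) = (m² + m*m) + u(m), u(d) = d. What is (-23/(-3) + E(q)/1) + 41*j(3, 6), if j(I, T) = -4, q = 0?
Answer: -469/3 ≈ -156.33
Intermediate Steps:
E(m) = -m² - m/2 (E(m) = -((m² + m*m) + m)/2 = -((m² + m²) + m)/2 = -(2*m² + m)/2 = -(m + 2*m²)/2 = -m² - m/2)
(-23/(-3) + E(q)/1) + 41*j(3, 6) = (-23/(-3) - 1*0*(½ + 0)/1) + 41*(-4) = (-23*(-⅓) - 1*0*½*1) - 164 = (23/3 + 0*1) - 164 = (23/3 + 0) - 164 = 23/3 - 164 = -469/3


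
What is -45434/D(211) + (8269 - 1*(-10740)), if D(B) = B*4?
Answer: 7999081/422 ≈ 18955.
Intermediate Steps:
D(B) = 4*B
-45434/D(211) + (8269 - 1*(-10740)) = -45434/(4*211) + (8269 - 1*(-10740)) = -45434/844 + (8269 + 10740) = -45434*1/844 + 19009 = -22717/422 + 19009 = 7999081/422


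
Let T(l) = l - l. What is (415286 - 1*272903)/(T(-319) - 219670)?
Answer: -142383/219670 ≈ -0.64817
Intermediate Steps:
T(l) = 0
(415286 - 1*272903)/(T(-319) - 219670) = (415286 - 1*272903)/(0 - 219670) = (415286 - 272903)/(-219670) = 142383*(-1/219670) = -142383/219670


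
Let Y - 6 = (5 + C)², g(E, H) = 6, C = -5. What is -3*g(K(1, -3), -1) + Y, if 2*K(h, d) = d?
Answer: -12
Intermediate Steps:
K(h, d) = d/2
Y = 6 (Y = 6 + (5 - 5)² = 6 + 0² = 6 + 0 = 6)
-3*g(K(1, -3), -1) + Y = -3*6 + 6 = -18 + 6 = -12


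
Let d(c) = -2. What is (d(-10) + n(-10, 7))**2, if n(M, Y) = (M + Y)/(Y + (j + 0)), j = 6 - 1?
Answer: 81/16 ≈ 5.0625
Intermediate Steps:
j = 5
n(M, Y) = (M + Y)/(5 + Y) (n(M, Y) = (M + Y)/(Y + (5 + 0)) = (M + Y)/(Y + 5) = (M + Y)/(5 + Y))
(d(-10) + n(-10, 7))**2 = (-2 + (-10 + 7)/(5 + 7))**2 = (-2 - 3/12)**2 = (-2 + (1/12)*(-3))**2 = (-2 - 1/4)**2 = (-9/4)**2 = 81/16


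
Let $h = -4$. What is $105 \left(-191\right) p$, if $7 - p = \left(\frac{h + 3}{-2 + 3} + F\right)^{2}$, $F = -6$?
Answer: $842310$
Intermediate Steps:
$p = -42$ ($p = 7 - \left(\frac{-4 + 3}{-2 + 3} - 6\right)^{2} = 7 - \left(- 1^{-1} - 6\right)^{2} = 7 - \left(\left(-1\right) 1 - 6\right)^{2} = 7 - \left(-1 - 6\right)^{2} = 7 - \left(-7\right)^{2} = 7 - 49 = -42$)
$105 \left(-191\right) p = 105 \left(-191\right) \left(-42\right) = \left(-20055\right) \left(-42\right) = 842310$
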